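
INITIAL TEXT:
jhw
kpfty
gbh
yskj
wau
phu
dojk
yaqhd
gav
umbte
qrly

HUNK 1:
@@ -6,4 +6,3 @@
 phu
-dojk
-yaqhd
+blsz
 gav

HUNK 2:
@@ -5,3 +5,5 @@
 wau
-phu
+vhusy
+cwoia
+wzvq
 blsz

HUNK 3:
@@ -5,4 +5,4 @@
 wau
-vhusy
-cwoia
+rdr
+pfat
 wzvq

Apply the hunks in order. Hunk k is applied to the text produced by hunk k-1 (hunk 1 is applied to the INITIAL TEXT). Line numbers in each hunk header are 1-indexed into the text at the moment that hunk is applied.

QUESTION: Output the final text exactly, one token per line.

Hunk 1: at line 6 remove [dojk,yaqhd] add [blsz] -> 10 lines: jhw kpfty gbh yskj wau phu blsz gav umbte qrly
Hunk 2: at line 5 remove [phu] add [vhusy,cwoia,wzvq] -> 12 lines: jhw kpfty gbh yskj wau vhusy cwoia wzvq blsz gav umbte qrly
Hunk 3: at line 5 remove [vhusy,cwoia] add [rdr,pfat] -> 12 lines: jhw kpfty gbh yskj wau rdr pfat wzvq blsz gav umbte qrly

Answer: jhw
kpfty
gbh
yskj
wau
rdr
pfat
wzvq
blsz
gav
umbte
qrly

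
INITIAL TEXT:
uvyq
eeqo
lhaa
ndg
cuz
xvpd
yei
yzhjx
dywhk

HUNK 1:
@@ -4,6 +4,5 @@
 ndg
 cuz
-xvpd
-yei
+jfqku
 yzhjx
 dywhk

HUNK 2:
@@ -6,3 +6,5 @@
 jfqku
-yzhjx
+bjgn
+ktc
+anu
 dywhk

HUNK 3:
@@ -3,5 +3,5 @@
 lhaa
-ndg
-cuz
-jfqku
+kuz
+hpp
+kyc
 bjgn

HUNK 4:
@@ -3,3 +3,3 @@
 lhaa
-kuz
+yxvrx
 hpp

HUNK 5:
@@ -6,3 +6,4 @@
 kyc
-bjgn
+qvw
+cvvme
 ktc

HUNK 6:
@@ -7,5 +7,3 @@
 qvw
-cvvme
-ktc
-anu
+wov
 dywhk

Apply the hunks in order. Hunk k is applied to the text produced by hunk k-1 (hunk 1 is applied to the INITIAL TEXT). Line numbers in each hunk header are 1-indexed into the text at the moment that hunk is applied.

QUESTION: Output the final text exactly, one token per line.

Hunk 1: at line 4 remove [xvpd,yei] add [jfqku] -> 8 lines: uvyq eeqo lhaa ndg cuz jfqku yzhjx dywhk
Hunk 2: at line 6 remove [yzhjx] add [bjgn,ktc,anu] -> 10 lines: uvyq eeqo lhaa ndg cuz jfqku bjgn ktc anu dywhk
Hunk 3: at line 3 remove [ndg,cuz,jfqku] add [kuz,hpp,kyc] -> 10 lines: uvyq eeqo lhaa kuz hpp kyc bjgn ktc anu dywhk
Hunk 4: at line 3 remove [kuz] add [yxvrx] -> 10 lines: uvyq eeqo lhaa yxvrx hpp kyc bjgn ktc anu dywhk
Hunk 5: at line 6 remove [bjgn] add [qvw,cvvme] -> 11 lines: uvyq eeqo lhaa yxvrx hpp kyc qvw cvvme ktc anu dywhk
Hunk 6: at line 7 remove [cvvme,ktc,anu] add [wov] -> 9 lines: uvyq eeqo lhaa yxvrx hpp kyc qvw wov dywhk

Answer: uvyq
eeqo
lhaa
yxvrx
hpp
kyc
qvw
wov
dywhk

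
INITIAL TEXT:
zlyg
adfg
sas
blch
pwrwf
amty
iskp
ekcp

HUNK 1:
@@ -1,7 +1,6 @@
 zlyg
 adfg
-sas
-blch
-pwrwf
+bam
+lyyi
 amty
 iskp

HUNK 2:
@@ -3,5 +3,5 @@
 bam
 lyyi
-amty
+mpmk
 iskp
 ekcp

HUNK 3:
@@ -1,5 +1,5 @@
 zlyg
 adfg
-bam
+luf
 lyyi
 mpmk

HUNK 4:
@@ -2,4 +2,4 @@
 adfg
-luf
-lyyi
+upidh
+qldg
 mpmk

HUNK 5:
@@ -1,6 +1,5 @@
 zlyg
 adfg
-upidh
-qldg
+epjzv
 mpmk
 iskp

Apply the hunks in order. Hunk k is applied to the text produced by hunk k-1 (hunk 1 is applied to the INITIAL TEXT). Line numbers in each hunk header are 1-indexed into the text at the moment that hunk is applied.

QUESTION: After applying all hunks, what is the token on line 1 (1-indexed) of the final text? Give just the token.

Hunk 1: at line 1 remove [sas,blch,pwrwf] add [bam,lyyi] -> 7 lines: zlyg adfg bam lyyi amty iskp ekcp
Hunk 2: at line 3 remove [amty] add [mpmk] -> 7 lines: zlyg adfg bam lyyi mpmk iskp ekcp
Hunk 3: at line 1 remove [bam] add [luf] -> 7 lines: zlyg adfg luf lyyi mpmk iskp ekcp
Hunk 4: at line 2 remove [luf,lyyi] add [upidh,qldg] -> 7 lines: zlyg adfg upidh qldg mpmk iskp ekcp
Hunk 5: at line 1 remove [upidh,qldg] add [epjzv] -> 6 lines: zlyg adfg epjzv mpmk iskp ekcp
Final line 1: zlyg

Answer: zlyg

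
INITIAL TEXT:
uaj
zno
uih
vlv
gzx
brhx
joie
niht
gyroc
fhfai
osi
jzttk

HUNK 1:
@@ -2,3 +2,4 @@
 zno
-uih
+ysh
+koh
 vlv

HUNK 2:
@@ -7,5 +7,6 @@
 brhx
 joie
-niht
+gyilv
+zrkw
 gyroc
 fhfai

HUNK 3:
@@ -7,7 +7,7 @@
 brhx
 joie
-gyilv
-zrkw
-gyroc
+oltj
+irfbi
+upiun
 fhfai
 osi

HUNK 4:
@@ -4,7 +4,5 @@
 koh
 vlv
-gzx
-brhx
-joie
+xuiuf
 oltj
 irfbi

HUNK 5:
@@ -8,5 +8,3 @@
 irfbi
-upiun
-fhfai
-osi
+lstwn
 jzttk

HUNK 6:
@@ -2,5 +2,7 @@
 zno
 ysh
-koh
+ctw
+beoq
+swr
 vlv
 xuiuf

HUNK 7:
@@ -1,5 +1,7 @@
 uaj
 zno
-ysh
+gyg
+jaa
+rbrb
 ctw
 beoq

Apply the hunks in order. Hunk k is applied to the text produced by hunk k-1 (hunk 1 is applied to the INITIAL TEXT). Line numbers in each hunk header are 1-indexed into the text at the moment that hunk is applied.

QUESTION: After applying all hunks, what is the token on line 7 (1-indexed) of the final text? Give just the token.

Answer: beoq

Derivation:
Hunk 1: at line 2 remove [uih] add [ysh,koh] -> 13 lines: uaj zno ysh koh vlv gzx brhx joie niht gyroc fhfai osi jzttk
Hunk 2: at line 7 remove [niht] add [gyilv,zrkw] -> 14 lines: uaj zno ysh koh vlv gzx brhx joie gyilv zrkw gyroc fhfai osi jzttk
Hunk 3: at line 7 remove [gyilv,zrkw,gyroc] add [oltj,irfbi,upiun] -> 14 lines: uaj zno ysh koh vlv gzx brhx joie oltj irfbi upiun fhfai osi jzttk
Hunk 4: at line 4 remove [gzx,brhx,joie] add [xuiuf] -> 12 lines: uaj zno ysh koh vlv xuiuf oltj irfbi upiun fhfai osi jzttk
Hunk 5: at line 8 remove [upiun,fhfai,osi] add [lstwn] -> 10 lines: uaj zno ysh koh vlv xuiuf oltj irfbi lstwn jzttk
Hunk 6: at line 2 remove [koh] add [ctw,beoq,swr] -> 12 lines: uaj zno ysh ctw beoq swr vlv xuiuf oltj irfbi lstwn jzttk
Hunk 7: at line 1 remove [ysh] add [gyg,jaa,rbrb] -> 14 lines: uaj zno gyg jaa rbrb ctw beoq swr vlv xuiuf oltj irfbi lstwn jzttk
Final line 7: beoq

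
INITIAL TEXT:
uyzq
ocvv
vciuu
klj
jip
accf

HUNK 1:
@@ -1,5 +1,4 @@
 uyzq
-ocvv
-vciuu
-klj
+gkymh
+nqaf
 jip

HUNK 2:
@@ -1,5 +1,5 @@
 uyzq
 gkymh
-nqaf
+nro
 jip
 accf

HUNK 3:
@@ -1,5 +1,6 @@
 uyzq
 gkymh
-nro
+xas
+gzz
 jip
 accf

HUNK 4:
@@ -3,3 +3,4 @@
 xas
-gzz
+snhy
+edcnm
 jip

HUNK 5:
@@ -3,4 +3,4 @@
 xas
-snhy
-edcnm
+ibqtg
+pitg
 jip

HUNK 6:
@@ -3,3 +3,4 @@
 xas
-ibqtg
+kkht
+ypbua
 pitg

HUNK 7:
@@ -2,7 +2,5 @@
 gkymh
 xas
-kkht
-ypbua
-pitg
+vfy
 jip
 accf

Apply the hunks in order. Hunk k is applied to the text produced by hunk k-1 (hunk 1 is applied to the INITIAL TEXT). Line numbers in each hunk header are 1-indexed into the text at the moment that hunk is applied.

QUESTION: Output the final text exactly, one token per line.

Hunk 1: at line 1 remove [ocvv,vciuu,klj] add [gkymh,nqaf] -> 5 lines: uyzq gkymh nqaf jip accf
Hunk 2: at line 1 remove [nqaf] add [nro] -> 5 lines: uyzq gkymh nro jip accf
Hunk 3: at line 1 remove [nro] add [xas,gzz] -> 6 lines: uyzq gkymh xas gzz jip accf
Hunk 4: at line 3 remove [gzz] add [snhy,edcnm] -> 7 lines: uyzq gkymh xas snhy edcnm jip accf
Hunk 5: at line 3 remove [snhy,edcnm] add [ibqtg,pitg] -> 7 lines: uyzq gkymh xas ibqtg pitg jip accf
Hunk 6: at line 3 remove [ibqtg] add [kkht,ypbua] -> 8 lines: uyzq gkymh xas kkht ypbua pitg jip accf
Hunk 7: at line 2 remove [kkht,ypbua,pitg] add [vfy] -> 6 lines: uyzq gkymh xas vfy jip accf

Answer: uyzq
gkymh
xas
vfy
jip
accf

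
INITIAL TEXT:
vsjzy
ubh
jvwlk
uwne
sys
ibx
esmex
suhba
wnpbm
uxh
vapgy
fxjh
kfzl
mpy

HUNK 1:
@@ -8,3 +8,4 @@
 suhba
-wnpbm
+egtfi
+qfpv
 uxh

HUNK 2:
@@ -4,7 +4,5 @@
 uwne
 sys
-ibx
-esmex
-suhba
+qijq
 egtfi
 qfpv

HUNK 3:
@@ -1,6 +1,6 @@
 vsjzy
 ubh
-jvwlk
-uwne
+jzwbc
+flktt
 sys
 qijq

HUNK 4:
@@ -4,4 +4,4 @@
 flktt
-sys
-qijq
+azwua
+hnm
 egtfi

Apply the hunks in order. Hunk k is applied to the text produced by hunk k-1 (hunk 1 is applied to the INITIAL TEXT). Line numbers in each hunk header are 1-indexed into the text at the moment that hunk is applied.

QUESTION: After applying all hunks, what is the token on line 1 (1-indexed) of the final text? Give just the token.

Answer: vsjzy

Derivation:
Hunk 1: at line 8 remove [wnpbm] add [egtfi,qfpv] -> 15 lines: vsjzy ubh jvwlk uwne sys ibx esmex suhba egtfi qfpv uxh vapgy fxjh kfzl mpy
Hunk 2: at line 4 remove [ibx,esmex,suhba] add [qijq] -> 13 lines: vsjzy ubh jvwlk uwne sys qijq egtfi qfpv uxh vapgy fxjh kfzl mpy
Hunk 3: at line 1 remove [jvwlk,uwne] add [jzwbc,flktt] -> 13 lines: vsjzy ubh jzwbc flktt sys qijq egtfi qfpv uxh vapgy fxjh kfzl mpy
Hunk 4: at line 4 remove [sys,qijq] add [azwua,hnm] -> 13 lines: vsjzy ubh jzwbc flktt azwua hnm egtfi qfpv uxh vapgy fxjh kfzl mpy
Final line 1: vsjzy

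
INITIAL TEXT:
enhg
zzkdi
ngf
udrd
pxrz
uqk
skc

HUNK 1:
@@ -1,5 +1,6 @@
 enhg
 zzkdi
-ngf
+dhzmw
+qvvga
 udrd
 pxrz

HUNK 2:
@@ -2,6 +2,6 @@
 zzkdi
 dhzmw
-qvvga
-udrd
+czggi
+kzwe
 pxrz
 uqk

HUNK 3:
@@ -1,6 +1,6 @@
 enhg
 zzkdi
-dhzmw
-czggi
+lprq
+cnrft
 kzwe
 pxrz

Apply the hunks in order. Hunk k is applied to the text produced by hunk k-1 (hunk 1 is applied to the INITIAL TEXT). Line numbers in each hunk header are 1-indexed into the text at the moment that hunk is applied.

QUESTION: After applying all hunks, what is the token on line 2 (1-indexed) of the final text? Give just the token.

Hunk 1: at line 1 remove [ngf] add [dhzmw,qvvga] -> 8 lines: enhg zzkdi dhzmw qvvga udrd pxrz uqk skc
Hunk 2: at line 2 remove [qvvga,udrd] add [czggi,kzwe] -> 8 lines: enhg zzkdi dhzmw czggi kzwe pxrz uqk skc
Hunk 3: at line 1 remove [dhzmw,czggi] add [lprq,cnrft] -> 8 lines: enhg zzkdi lprq cnrft kzwe pxrz uqk skc
Final line 2: zzkdi

Answer: zzkdi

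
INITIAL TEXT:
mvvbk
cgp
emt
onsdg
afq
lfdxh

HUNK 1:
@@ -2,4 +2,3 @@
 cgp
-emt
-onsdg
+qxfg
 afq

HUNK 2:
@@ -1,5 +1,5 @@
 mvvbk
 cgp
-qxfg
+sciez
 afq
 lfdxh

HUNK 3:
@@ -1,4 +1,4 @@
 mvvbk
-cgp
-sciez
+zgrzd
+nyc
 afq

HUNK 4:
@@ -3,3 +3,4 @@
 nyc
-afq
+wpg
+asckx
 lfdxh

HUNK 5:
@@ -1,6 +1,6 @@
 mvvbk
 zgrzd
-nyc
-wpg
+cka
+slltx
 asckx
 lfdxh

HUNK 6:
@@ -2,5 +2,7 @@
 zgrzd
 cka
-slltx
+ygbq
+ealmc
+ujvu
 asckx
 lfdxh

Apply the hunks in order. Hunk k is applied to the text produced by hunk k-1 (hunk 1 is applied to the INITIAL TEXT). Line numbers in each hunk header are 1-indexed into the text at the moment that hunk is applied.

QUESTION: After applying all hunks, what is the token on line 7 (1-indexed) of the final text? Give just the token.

Hunk 1: at line 2 remove [emt,onsdg] add [qxfg] -> 5 lines: mvvbk cgp qxfg afq lfdxh
Hunk 2: at line 1 remove [qxfg] add [sciez] -> 5 lines: mvvbk cgp sciez afq lfdxh
Hunk 3: at line 1 remove [cgp,sciez] add [zgrzd,nyc] -> 5 lines: mvvbk zgrzd nyc afq lfdxh
Hunk 4: at line 3 remove [afq] add [wpg,asckx] -> 6 lines: mvvbk zgrzd nyc wpg asckx lfdxh
Hunk 5: at line 1 remove [nyc,wpg] add [cka,slltx] -> 6 lines: mvvbk zgrzd cka slltx asckx lfdxh
Hunk 6: at line 2 remove [slltx] add [ygbq,ealmc,ujvu] -> 8 lines: mvvbk zgrzd cka ygbq ealmc ujvu asckx lfdxh
Final line 7: asckx

Answer: asckx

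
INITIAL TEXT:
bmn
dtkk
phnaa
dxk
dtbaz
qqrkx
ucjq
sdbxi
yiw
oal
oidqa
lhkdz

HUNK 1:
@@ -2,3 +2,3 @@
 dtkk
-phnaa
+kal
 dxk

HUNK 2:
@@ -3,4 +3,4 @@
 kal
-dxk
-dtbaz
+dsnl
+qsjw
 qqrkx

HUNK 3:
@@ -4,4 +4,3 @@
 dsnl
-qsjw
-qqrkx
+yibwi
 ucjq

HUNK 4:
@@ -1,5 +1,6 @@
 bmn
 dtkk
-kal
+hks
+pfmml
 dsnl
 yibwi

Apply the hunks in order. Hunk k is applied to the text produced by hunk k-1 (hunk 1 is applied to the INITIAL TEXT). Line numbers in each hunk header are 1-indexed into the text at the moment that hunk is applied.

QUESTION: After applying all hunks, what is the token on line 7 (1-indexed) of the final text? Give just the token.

Answer: ucjq

Derivation:
Hunk 1: at line 2 remove [phnaa] add [kal] -> 12 lines: bmn dtkk kal dxk dtbaz qqrkx ucjq sdbxi yiw oal oidqa lhkdz
Hunk 2: at line 3 remove [dxk,dtbaz] add [dsnl,qsjw] -> 12 lines: bmn dtkk kal dsnl qsjw qqrkx ucjq sdbxi yiw oal oidqa lhkdz
Hunk 3: at line 4 remove [qsjw,qqrkx] add [yibwi] -> 11 lines: bmn dtkk kal dsnl yibwi ucjq sdbxi yiw oal oidqa lhkdz
Hunk 4: at line 1 remove [kal] add [hks,pfmml] -> 12 lines: bmn dtkk hks pfmml dsnl yibwi ucjq sdbxi yiw oal oidqa lhkdz
Final line 7: ucjq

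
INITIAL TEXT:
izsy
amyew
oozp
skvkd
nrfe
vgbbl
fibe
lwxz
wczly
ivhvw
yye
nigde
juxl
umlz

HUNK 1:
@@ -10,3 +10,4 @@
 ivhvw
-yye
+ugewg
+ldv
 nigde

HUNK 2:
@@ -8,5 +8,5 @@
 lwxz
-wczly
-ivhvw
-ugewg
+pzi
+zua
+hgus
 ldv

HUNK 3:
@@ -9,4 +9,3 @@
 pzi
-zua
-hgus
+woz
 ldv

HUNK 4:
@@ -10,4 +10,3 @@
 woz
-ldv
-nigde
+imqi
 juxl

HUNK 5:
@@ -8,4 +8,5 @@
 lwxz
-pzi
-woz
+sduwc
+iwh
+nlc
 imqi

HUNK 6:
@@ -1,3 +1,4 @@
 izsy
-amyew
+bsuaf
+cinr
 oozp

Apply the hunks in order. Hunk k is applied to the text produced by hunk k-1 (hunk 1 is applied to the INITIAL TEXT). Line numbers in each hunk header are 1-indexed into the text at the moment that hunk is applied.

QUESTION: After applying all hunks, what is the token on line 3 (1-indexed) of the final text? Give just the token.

Answer: cinr

Derivation:
Hunk 1: at line 10 remove [yye] add [ugewg,ldv] -> 15 lines: izsy amyew oozp skvkd nrfe vgbbl fibe lwxz wczly ivhvw ugewg ldv nigde juxl umlz
Hunk 2: at line 8 remove [wczly,ivhvw,ugewg] add [pzi,zua,hgus] -> 15 lines: izsy amyew oozp skvkd nrfe vgbbl fibe lwxz pzi zua hgus ldv nigde juxl umlz
Hunk 3: at line 9 remove [zua,hgus] add [woz] -> 14 lines: izsy amyew oozp skvkd nrfe vgbbl fibe lwxz pzi woz ldv nigde juxl umlz
Hunk 4: at line 10 remove [ldv,nigde] add [imqi] -> 13 lines: izsy amyew oozp skvkd nrfe vgbbl fibe lwxz pzi woz imqi juxl umlz
Hunk 5: at line 8 remove [pzi,woz] add [sduwc,iwh,nlc] -> 14 lines: izsy amyew oozp skvkd nrfe vgbbl fibe lwxz sduwc iwh nlc imqi juxl umlz
Hunk 6: at line 1 remove [amyew] add [bsuaf,cinr] -> 15 lines: izsy bsuaf cinr oozp skvkd nrfe vgbbl fibe lwxz sduwc iwh nlc imqi juxl umlz
Final line 3: cinr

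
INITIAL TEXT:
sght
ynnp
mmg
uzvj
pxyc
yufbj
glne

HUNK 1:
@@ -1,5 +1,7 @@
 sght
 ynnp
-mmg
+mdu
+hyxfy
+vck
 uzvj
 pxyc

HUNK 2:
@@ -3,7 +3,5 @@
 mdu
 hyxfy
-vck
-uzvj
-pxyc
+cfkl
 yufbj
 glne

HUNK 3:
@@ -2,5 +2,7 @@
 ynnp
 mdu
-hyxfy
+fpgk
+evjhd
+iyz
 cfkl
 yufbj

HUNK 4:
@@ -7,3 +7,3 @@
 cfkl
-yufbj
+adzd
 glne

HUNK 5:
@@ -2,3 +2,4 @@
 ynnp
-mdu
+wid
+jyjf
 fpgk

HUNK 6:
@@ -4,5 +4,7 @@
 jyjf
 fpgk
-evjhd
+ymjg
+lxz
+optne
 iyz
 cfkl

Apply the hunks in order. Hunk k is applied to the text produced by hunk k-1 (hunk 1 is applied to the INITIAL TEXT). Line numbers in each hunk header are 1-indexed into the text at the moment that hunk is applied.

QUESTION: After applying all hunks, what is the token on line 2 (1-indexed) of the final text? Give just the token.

Hunk 1: at line 1 remove [mmg] add [mdu,hyxfy,vck] -> 9 lines: sght ynnp mdu hyxfy vck uzvj pxyc yufbj glne
Hunk 2: at line 3 remove [vck,uzvj,pxyc] add [cfkl] -> 7 lines: sght ynnp mdu hyxfy cfkl yufbj glne
Hunk 3: at line 2 remove [hyxfy] add [fpgk,evjhd,iyz] -> 9 lines: sght ynnp mdu fpgk evjhd iyz cfkl yufbj glne
Hunk 4: at line 7 remove [yufbj] add [adzd] -> 9 lines: sght ynnp mdu fpgk evjhd iyz cfkl adzd glne
Hunk 5: at line 2 remove [mdu] add [wid,jyjf] -> 10 lines: sght ynnp wid jyjf fpgk evjhd iyz cfkl adzd glne
Hunk 6: at line 4 remove [evjhd] add [ymjg,lxz,optne] -> 12 lines: sght ynnp wid jyjf fpgk ymjg lxz optne iyz cfkl adzd glne
Final line 2: ynnp

Answer: ynnp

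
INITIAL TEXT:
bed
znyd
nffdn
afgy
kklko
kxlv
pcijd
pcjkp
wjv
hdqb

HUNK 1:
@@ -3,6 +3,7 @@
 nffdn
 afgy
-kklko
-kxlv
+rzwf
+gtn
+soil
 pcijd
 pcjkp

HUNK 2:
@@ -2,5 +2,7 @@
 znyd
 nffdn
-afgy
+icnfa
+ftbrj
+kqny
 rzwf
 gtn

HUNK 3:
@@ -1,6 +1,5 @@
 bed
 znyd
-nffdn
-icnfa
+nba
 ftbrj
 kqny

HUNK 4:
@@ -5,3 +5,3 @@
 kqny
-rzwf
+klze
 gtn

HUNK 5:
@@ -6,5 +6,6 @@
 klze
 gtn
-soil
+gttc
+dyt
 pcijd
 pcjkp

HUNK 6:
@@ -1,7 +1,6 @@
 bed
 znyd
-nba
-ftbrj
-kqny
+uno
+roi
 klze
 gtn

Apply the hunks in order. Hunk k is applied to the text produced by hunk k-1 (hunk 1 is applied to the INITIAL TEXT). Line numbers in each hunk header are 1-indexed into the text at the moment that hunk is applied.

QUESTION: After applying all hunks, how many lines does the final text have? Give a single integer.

Hunk 1: at line 3 remove [kklko,kxlv] add [rzwf,gtn,soil] -> 11 lines: bed znyd nffdn afgy rzwf gtn soil pcijd pcjkp wjv hdqb
Hunk 2: at line 2 remove [afgy] add [icnfa,ftbrj,kqny] -> 13 lines: bed znyd nffdn icnfa ftbrj kqny rzwf gtn soil pcijd pcjkp wjv hdqb
Hunk 3: at line 1 remove [nffdn,icnfa] add [nba] -> 12 lines: bed znyd nba ftbrj kqny rzwf gtn soil pcijd pcjkp wjv hdqb
Hunk 4: at line 5 remove [rzwf] add [klze] -> 12 lines: bed znyd nba ftbrj kqny klze gtn soil pcijd pcjkp wjv hdqb
Hunk 5: at line 6 remove [soil] add [gttc,dyt] -> 13 lines: bed znyd nba ftbrj kqny klze gtn gttc dyt pcijd pcjkp wjv hdqb
Hunk 6: at line 1 remove [nba,ftbrj,kqny] add [uno,roi] -> 12 lines: bed znyd uno roi klze gtn gttc dyt pcijd pcjkp wjv hdqb
Final line count: 12

Answer: 12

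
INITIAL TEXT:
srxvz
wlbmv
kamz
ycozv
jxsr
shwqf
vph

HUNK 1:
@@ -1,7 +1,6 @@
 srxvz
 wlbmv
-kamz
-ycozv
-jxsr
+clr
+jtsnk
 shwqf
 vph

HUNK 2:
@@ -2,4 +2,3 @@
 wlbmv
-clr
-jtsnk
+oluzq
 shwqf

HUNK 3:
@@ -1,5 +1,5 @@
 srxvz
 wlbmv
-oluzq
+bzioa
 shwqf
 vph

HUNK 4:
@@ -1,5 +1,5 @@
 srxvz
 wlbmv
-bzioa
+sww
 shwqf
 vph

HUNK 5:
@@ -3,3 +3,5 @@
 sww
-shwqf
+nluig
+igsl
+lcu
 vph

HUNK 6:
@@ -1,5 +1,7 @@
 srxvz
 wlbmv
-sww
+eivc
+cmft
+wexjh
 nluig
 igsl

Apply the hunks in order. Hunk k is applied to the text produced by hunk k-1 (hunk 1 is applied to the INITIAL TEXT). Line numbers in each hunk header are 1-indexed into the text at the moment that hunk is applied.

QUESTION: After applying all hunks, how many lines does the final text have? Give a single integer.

Hunk 1: at line 1 remove [kamz,ycozv,jxsr] add [clr,jtsnk] -> 6 lines: srxvz wlbmv clr jtsnk shwqf vph
Hunk 2: at line 2 remove [clr,jtsnk] add [oluzq] -> 5 lines: srxvz wlbmv oluzq shwqf vph
Hunk 3: at line 1 remove [oluzq] add [bzioa] -> 5 lines: srxvz wlbmv bzioa shwqf vph
Hunk 4: at line 1 remove [bzioa] add [sww] -> 5 lines: srxvz wlbmv sww shwqf vph
Hunk 5: at line 3 remove [shwqf] add [nluig,igsl,lcu] -> 7 lines: srxvz wlbmv sww nluig igsl lcu vph
Hunk 6: at line 1 remove [sww] add [eivc,cmft,wexjh] -> 9 lines: srxvz wlbmv eivc cmft wexjh nluig igsl lcu vph
Final line count: 9

Answer: 9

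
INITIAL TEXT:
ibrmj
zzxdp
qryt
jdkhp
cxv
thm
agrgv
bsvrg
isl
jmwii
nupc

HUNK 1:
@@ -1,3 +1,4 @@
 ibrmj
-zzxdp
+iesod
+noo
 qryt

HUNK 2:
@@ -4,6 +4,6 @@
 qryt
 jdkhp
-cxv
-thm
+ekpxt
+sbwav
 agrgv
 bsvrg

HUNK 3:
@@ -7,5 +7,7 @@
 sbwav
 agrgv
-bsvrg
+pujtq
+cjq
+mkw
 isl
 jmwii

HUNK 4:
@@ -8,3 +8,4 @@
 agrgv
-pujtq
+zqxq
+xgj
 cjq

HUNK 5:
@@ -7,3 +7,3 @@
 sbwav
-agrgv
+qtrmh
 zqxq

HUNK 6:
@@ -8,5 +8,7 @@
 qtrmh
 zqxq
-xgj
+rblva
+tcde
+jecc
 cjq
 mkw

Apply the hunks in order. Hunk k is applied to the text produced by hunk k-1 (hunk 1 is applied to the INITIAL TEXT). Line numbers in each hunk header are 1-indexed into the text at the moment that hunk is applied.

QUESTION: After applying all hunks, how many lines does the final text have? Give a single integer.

Hunk 1: at line 1 remove [zzxdp] add [iesod,noo] -> 12 lines: ibrmj iesod noo qryt jdkhp cxv thm agrgv bsvrg isl jmwii nupc
Hunk 2: at line 4 remove [cxv,thm] add [ekpxt,sbwav] -> 12 lines: ibrmj iesod noo qryt jdkhp ekpxt sbwav agrgv bsvrg isl jmwii nupc
Hunk 3: at line 7 remove [bsvrg] add [pujtq,cjq,mkw] -> 14 lines: ibrmj iesod noo qryt jdkhp ekpxt sbwav agrgv pujtq cjq mkw isl jmwii nupc
Hunk 4: at line 8 remove [pujtq] add [zqxq,xgj] -> 15 lines: ibrmj iesod noo qryt jdkhp ekpxt sbwav agrgv zqxq xgj cjq mkw isl jmwii nupc
Hunk 5: at line 7 remove [agrgv] add [qtrmh] -> 15 lines: ibrmj iesod noo qryt jdkhp ekpxt sbwav qtrmh zqxq xgj cjq mkw isl jmwii nupc
Hunk 6: at line 8 remove [xgj] add [rblva,tcde,jecc] -> 17 lines: ibrmj iesod noo qryt jdkhp ekpxt sbwav qtrmh zqxq rblva tcde jecc cjq mkw isl jmwii nupc
Final line count: 17

Answer: 17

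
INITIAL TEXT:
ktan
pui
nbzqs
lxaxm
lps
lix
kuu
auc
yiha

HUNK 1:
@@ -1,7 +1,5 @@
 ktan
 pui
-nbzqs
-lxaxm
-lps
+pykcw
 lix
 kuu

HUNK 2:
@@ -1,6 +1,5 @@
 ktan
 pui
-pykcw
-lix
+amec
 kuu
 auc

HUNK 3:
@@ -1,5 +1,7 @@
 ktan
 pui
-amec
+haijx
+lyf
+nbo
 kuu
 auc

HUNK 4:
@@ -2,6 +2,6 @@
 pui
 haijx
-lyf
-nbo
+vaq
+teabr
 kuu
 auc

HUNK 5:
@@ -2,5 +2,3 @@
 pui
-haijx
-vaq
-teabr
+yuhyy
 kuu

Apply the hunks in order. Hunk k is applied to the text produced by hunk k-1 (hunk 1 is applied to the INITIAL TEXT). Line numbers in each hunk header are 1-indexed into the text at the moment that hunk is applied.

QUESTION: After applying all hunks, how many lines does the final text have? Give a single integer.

Hunk 1: at line 1 remove [nbzqs,lxaxm,lps] add [pykcw] -> 7 lines: ktan pui pykcw lix kuu auc yiha
Hunk 2: at line 1 remove [pykcw,lix] add [amec] -> 6 lines: ktan pui amec kuu auc yiha
Hunk 3: at line 1 remove [amec] add [haijx,lyf,nbo] -> 8 lines: ktan pui haijx lyf nbo kuu auc yiha
Hunk 4: at line 2 remove [lyf,nbo] add [vaq,teabr] -> 8 lines: ktan pui haijx vaq teabr kuu auc yiha
Hunk 5: at line 2 remove [haijx,vaq,teabr] add [yuhyy] -> 6 lines: ktan pui yuhyy kuu auc yiha
Final line count: 6

Answer: 6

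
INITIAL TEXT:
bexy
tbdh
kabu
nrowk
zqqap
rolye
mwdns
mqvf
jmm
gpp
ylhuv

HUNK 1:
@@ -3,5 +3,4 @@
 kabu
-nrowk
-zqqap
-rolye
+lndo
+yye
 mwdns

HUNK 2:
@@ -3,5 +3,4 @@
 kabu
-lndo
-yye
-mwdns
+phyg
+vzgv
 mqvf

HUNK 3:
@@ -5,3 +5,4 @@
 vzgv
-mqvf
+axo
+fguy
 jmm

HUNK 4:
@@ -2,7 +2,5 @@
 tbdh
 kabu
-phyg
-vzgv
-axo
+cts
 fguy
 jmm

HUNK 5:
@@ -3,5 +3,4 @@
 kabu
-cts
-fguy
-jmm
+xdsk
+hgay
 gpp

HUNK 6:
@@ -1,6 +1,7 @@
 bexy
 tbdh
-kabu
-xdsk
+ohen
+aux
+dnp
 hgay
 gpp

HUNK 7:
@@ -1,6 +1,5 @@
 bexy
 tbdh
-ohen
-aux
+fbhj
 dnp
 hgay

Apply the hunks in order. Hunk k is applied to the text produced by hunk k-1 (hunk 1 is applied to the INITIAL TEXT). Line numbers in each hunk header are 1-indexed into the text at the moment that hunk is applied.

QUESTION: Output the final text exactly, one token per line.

Answer: bexy
tbdh
fbhj
dnp
hgay
gpp
ylhuv

Derivation:
Hunk 1: at line 3 remove [nrowk,zqqap,rolye] add [lndo,yye] -> 10 lines: bexy tbdh kabu lndo yye mwdns mqvf jmm gpp ylhuv
Hunk 2: at line 3 remove [lndo,yye,mwdns] add [phyg,vzgv] -> 9 lines: bexy tbdh kabu phyg vzgv mqvf jmm gpp ylhuv
Hunk 3: at line 5 remove [mqvf] add [axo,fguy] -> 10 lines: bexy tbdh kabu phyg vzgv axo fguy jmm gpp ylhuv
Hunk 4: at line 2 remove [phyg,vzgv,axo] add [cts] -> 8 lines: bexy tbdh kabu cts fguy jmm gpp ylhuv
Hunk 5: at line 3 remove [cts,fguy,jmm] add [xdsk,hgay] -> 7 lines: bexy tbdh kabu xdsk hgay gpp ylhuv
Hunk 6: at line 1 remove [kabu,xdsk] add [ohen,aux,dnp] -> 8 lines: bexy tbdh ohen aux dnp hgay gpp ylhuv
Hunk 7: at line 1 remove [ohen,aux] add [fbhj] -> 7 lines: bexy tbdh fbhj dnp hgay gpp ylhuv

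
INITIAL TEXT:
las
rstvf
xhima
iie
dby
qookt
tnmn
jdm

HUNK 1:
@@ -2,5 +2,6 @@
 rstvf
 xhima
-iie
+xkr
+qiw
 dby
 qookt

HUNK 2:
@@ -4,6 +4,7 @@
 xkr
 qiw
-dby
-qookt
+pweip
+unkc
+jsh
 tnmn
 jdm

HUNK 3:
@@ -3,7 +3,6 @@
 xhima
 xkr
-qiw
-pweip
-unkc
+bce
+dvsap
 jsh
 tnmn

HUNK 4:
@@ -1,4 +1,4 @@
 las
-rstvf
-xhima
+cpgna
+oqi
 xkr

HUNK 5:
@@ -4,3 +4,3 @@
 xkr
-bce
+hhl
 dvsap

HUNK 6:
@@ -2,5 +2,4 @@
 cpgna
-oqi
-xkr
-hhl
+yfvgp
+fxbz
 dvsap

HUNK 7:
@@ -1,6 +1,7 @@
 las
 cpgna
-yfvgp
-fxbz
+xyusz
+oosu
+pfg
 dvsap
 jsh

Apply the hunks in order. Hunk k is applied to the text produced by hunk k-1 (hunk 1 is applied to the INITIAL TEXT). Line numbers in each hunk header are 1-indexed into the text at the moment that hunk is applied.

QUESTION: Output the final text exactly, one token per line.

Answer: las
cpgna
xyusz
oosu
pfg
dvsap
jsh
tnmn
jdm

Derivation:
Hunk 1: at line 2 remove [iie] add [xkr,qiw] -> 9 lines: las rstvf xhima xkr qiw dby qookt tnmn jdm
Hunk 2: at line 4 remove [dby,qookt] add [pweip,unkc,jsh] -> 10 lines: las rstvf xhima xkr qiw pweip unkc jsh tnmn jdm
Hunk 3: at line 3 remove [qiw,pweip,unkc] add [bce,dvsap] -> 9 lines: las rstvf xhima xkr bce dvsap jsh tnmn jdm
Hunk 4: at line 1 remove [rstvf,xhima] add [cpgna,oqi] -> 9 lines: las cpgna oqi xkr bce dvsap jsh tnmn jdm
Hunk 5: at line 4 remove [bce] add [hhl] -> 9 lines: las cpgna oqi xkr hhl dvsap jsh tnmn jdm
Hunk 6: at line 2 remove [oqi,xkr,hhl] add [yfvgp,fxbz] -> 8 lines: las cpgna yfvgp fxbz dvsap jsh tnmn jdm
Hunk 7: at line 1 remove [yfvgp,fxbz] add [xyusz,oosu,pfg] -> 9 lines: las cpgna xyusz oosu pfg dvsap jsh tnmn jdm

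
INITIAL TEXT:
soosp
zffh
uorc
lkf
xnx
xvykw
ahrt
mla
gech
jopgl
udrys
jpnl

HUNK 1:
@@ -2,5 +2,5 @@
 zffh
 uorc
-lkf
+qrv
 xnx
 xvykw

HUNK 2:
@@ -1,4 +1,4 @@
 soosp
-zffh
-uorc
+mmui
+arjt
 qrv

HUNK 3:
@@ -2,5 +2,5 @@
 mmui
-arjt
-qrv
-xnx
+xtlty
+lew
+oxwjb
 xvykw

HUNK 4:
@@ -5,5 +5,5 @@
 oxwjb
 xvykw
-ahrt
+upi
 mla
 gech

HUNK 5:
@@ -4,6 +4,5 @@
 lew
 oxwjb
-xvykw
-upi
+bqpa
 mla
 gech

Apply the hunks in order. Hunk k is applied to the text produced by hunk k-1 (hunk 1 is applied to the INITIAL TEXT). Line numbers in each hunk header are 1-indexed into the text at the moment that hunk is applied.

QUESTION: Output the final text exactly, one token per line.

Hunk 1: at line 2 remove [lkf] add [qrv] -> 12 lines: soosp zffh uorc qrv xnx xvykw ahrt mla gech jopgl udrys jpnl
Hunk 2: at line 1 remove [zffh,uorc] add [mmui,arjt] -> 12 lines: soosp mmui arjt qrv xnx xvykw ahrt mla gech jopgl udrys jpnl
Hunk 3: at line 2 remove [arjt,qrv,xnx] add [xtlty,lew,oxwjb] -> 12 lines: soosp mmui xtlty lew oxwjb xvykw ahrt mla gech jopgl udrys jpnl
Hunk 4: at line 5 remove [ahrt] add [upi] -> 12 lines: soosp mmui xtlty lew oxwjb xvykw upi mla gech jopgl udrys jpnl
Hunk 5: at line 4 remove [xvykw,upi] add [bqpa] -> 11 lines: soosp mmui xtlty lew oxwjb bqpa mla gech jopgl udrys jpnl

Answer: soosp
mmui
xtlty
lew
oxwjb
bqpa
mla
gech
jopgl
udrys
jpnl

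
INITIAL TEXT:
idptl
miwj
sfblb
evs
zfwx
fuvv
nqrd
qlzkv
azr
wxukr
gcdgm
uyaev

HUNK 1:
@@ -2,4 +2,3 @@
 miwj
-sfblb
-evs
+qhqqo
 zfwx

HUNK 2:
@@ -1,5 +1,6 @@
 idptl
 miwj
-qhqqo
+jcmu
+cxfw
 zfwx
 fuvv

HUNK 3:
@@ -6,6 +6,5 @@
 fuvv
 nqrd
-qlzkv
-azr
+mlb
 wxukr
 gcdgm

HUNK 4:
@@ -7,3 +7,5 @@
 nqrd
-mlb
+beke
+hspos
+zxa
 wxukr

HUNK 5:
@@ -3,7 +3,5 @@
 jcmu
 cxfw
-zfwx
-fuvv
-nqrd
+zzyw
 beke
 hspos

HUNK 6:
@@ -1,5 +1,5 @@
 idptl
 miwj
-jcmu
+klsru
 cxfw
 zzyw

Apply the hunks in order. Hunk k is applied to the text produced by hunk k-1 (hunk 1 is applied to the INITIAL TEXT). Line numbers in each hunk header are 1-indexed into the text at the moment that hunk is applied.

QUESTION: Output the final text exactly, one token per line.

Hunk 1: at line 2 remove [sfblb,evs] add [qhqqo] -> 11 lines: idptl miwj qhqqo zfwx fuvv nqrd qlzkv azr wxukr gcdgm uyaev
Hunk 2: at line 1 remove [qhqqo] add [jcmu,cxfw] -> 12 lines: idptl miwj jcmu cxfw zfwx fuvv nqrd qlzkv azr wxukr gcdgm uyaev
Hunk 3: at line 6 remove [qlzkv,azr] add [mlb] -> 11 lines: idptl miwj jcmu cxfw zfwx fuvv nqrd mlb wxukr gcdgm uyaev
Hunk 4: at line 7 remove [mlb] add [beke,hspos,zxa] -> 13 lines: idptl miwj jcmu cxfw zfwx fuvv nqrd beke hspos zxa wxukr gcdgm uyaev
Hunk 5: at line 3 remove [zfwx,fuvv,nqrd] add [zzyw] -> 11 lines: idptl miwj jcmu cxfw zzyw beke hspos zxa wxukr gcdgm uyaev
Hunk 6: at line 1 remove [jcmu] add [klsru] -> 11 lines: idptl miwj klsru cxfw zzyw beke hspos zxa wxukr gcdgm uyaev

Answer: idptl
miwj
klsru
cxfw
zzyw
beke
hspos
zxa
wxukr
gcdgm
uyaev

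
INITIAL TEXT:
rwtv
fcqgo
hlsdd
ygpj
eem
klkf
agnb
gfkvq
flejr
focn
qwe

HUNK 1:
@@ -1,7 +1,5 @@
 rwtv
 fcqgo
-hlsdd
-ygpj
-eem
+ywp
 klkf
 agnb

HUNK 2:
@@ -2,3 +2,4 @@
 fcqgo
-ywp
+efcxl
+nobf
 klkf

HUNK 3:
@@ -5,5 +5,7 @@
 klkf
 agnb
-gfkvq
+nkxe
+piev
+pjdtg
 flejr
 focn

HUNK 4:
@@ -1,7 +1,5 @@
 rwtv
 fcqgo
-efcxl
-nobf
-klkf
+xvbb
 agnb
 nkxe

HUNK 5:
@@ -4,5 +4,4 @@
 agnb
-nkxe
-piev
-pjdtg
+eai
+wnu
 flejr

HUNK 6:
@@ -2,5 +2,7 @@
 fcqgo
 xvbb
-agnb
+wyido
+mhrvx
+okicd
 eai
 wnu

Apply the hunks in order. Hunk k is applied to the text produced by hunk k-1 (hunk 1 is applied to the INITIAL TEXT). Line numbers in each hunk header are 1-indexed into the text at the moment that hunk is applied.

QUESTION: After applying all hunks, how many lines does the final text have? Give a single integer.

Answer: 11

Derivation:
Hunk 1: at line 1 remove [hlsdd,ygpj,eem] add [ywp] -> 9 lines: rwtv fcqgo ywp klkf agnb gfkvq flejr focn qwe
Hunk 2: at line 2 remove [ywp] add [efcxl,nobf] -> 10 lines: rwtv fcqgo efcxl nobf klkf agnb gfkvq flejr focn qwe
Hunk 3: at line 5 remove [gfkvq] add [nkxe,piev,pjdtg] -> 12 lines: rwtv fcqgo efcxl nobf klkf agnb nkxe piev pjdtg flejr focn qwe
Hunk 4: at line 1 remove [efcxl,nobf,klkf] add [xvbb] -> 10 lines: rwtv fcqgo xvbb agnb nkxe piev pjdtg flejr focn qwe
Hunk 5: at line 4 remove [nkxe,piev,pjdtg] add [eai,wnu] -> 9 lines: rwtv fcqgo xvbb agnb eai wnu flejr focn qwe
Hunk 6: at line 2 remove [agnb] add [wyido,mhrvx,okicd] -> 11 lines: rwtv fcqgo xvbb wyido mhrvx okicd eai wnu flejr focn qwe
Final line count: 11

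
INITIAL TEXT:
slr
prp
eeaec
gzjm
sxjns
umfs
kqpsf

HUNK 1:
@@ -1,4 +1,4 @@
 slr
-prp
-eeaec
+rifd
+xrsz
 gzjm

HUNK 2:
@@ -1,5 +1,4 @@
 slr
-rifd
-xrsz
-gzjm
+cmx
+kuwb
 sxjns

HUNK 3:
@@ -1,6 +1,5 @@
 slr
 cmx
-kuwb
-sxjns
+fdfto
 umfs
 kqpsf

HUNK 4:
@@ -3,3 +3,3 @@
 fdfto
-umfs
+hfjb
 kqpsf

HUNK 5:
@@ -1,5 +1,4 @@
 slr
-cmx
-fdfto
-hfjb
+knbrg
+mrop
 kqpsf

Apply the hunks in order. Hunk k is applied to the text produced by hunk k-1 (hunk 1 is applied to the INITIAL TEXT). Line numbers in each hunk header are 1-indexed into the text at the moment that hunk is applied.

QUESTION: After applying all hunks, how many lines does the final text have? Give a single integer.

Answer: 4

Derivation:
Hunk 1: at line 1 remove [prp,eeaec] add [rifd,xrsz] -> 7 lines: slr rifd xrsz gzjm sxjns umfs kqpsf
Hunk 2: at line 1 remove [rifd,xrsz,gzjm] add [cmx,kuwb] -> 6 lines: slr cmx kuwb sxjns umfs kqpsf
Hunk 3: at line 1 remove [kuwb,sxjns] add [fdfto] -> 5 lines: slr cmx fdfto umfs kqpsf
Hunk 4: at line 3 remove [umfs] add [hfjb] -> 5 lines: slr cmx fdfto hfjb kqpsf
Hunk 5: at line 1 remove [cmx,fdfto,hfjb] add [knbrg,mrop] -> 4 lines: slr knbrg mrop kqpsf
Final line count: 4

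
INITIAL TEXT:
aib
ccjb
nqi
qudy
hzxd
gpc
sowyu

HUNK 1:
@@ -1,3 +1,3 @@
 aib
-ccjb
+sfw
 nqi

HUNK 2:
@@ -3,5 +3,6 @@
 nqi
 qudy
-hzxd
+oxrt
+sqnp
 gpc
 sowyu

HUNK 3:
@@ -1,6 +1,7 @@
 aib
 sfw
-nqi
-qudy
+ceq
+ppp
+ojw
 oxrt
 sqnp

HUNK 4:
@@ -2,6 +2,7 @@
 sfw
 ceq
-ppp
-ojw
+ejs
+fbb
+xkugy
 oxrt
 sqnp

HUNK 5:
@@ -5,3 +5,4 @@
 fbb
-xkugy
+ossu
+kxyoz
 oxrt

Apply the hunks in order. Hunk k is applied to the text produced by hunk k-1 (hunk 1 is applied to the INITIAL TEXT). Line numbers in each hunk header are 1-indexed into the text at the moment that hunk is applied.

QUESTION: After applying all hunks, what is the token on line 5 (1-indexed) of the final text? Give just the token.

Answer: fbb

Derivation:
Hunk 1: at line 1 remove [ccjb] add [sfw] -> 7 lines: aib sfw nqi qudy hzxd gpc sowyu
Hunk 2: at line 3 remove [hzxd] add [oxrt,sqnp] -> 8 lines: aib sfw nqi qudy oxrt sqnp gpc sowyu
Hunk 3: at line 1 remove [nqi,qudy] add [ceq,ppp,ojw] -> 9 lines: aib sfw ceq ppp ojw oxrt sqnp gpc sowyu
Hunk 4: at line 2 remove [ppp,ojw] add [ejs,fbb,xkugy] -> 10 lines: aib sfw ceq ejs fbb xkugy oxrt sqnp gpc sowyu
Hunk 5: at line 5 remove [xkugy] add [ossu,kxyoz] -> 11 lines: aib sfw ceq ejs fbb ossu kxyoz oxrt sqnp gpc sowyu
Final line 5: fbb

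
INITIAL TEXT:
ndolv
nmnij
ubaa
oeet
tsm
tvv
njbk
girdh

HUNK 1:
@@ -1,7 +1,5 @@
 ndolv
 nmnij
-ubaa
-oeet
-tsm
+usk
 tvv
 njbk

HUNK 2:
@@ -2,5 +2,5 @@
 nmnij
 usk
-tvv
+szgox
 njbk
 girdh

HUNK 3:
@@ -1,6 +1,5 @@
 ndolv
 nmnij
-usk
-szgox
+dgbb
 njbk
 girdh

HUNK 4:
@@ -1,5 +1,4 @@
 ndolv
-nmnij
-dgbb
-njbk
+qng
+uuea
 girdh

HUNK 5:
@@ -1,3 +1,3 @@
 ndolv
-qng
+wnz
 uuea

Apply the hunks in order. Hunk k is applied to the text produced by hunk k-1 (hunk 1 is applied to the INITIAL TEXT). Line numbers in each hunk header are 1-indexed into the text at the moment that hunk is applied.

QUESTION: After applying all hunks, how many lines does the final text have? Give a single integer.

Answer: 4

Derivation:
Hunk 1: at line 1 remove [ubaa,oeet,tsm] add [usk] -> 6 lines: ndolv nmnij usk tvv njbk girdh
Hunk 2: at line 2 remove [tvv] add [szgox] -> 6 lines: ndolv nmnij usk szgox njbk girdh
Hunk 3: at line 1 remove [usk,szgox] add [dgbb] -> 5 lines: ndolv nmnij dgbb njbk girdh
Hunk 4: at line 1 remove [nmnij,dgbb,njbk] add [qng,uuea] -> 4 lines: ndolv qng uuea girdh
Hunk 5: at line 1 remove [qng] add [wnz] -> 4 lines: ndolv wnz uuea girdh
Final line count: 4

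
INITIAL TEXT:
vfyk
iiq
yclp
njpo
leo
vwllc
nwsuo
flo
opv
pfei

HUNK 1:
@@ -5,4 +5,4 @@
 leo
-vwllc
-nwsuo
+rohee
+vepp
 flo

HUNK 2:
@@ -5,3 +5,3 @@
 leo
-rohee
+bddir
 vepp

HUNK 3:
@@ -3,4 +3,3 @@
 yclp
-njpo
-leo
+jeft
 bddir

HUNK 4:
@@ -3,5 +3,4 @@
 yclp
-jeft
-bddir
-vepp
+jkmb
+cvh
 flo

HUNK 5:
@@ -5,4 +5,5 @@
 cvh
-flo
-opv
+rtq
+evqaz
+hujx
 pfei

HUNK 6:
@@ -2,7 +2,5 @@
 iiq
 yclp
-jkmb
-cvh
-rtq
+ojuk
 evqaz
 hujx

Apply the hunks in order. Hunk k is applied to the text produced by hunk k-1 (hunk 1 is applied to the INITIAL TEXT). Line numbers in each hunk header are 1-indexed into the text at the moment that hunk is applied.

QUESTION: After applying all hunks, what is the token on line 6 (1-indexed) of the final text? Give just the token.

Answer: hujx

Derivation:
Hunk 1: at line 5 remove [vwllc,nwsuo] add [rohee,vepp] -> 10 lines: vfyk iiq yclp njpo leo rohee vepp flo opv pfei
Hunk 2: at line 5 remove [rohee] add [bddir] -> 10 lines: vfyk iiq yclp njpo leo bddir vepp flo opv pfei
Hunk 3: at line 3 remove [njpo,leo] add [jeft] -> 9 lines: vfyk iiq yclp jeft bddir vepp flo opv pfei
Hunk 4: at line 3 remove [jeft,bddir,vepp] add [jkmb,cvh] -> 8 lines: vfyk iiq yclp jkmb cvh flo opv pfei
Hunk 5: at line 5 remove [flo,opv] add [rtq,evqaz,hujx] -> 9 lines: vfyk iiq yclp jkmb cvh rtq evqaz hujx pfei
Hunk 6: at line 2 remove [jkmb,cvh,rtq] add [ojuk] -> 7 lines: vfyk iiq yclp ojuk evqaz hujx pfei
Final line 6: hujx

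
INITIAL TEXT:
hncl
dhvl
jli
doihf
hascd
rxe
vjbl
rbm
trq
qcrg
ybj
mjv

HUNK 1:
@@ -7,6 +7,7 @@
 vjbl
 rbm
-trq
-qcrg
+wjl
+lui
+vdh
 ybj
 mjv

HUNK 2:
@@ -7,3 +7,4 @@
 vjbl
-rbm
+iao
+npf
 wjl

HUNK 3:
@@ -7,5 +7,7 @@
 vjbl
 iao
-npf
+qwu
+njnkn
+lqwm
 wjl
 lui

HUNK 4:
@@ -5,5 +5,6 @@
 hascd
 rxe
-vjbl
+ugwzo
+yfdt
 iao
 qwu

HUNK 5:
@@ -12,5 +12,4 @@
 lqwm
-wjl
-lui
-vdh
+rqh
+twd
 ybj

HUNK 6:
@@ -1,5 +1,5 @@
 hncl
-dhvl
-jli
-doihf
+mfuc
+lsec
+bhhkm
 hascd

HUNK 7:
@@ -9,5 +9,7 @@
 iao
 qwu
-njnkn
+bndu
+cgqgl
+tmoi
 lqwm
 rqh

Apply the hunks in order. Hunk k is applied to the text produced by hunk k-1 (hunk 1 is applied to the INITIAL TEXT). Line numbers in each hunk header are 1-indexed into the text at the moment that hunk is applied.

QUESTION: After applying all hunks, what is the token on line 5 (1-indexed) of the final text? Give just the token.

Answer: hascd

Derivation:
Hunk 1: at line 7 remove [trq,qcrg] add [wjl,lui,vdh] -> 13 lines: hncl dhvl jli doihf hascd rxe vjbl rbm wjl lui vdh ybj mjv
Hunk 2: at line 7 remove [rbm] add [iao,npf] -> 14 lines: hncl dhvl jli doihf hascd rxe vjbl iao npf wjl lui vdh ybj mjv
Hunk 3: at line 7 remove [npf] add [qwu,njnkn,lqwm] -> 16 lines: hncl dhvl jli doihf hascd rxe vjbl iao qwu njnkn lqwm wjl lui vdh ybj mjv
Hunk 4: at line 5 remove [vjbl] add [ugwzo,yfdt] -> 17 lines: hncl dhvl jli doihf hascd rxe ugwzo yfdt iao qwu njnkn lqwm wjl lui vdh ybj mjv
Hunk 5: at line 12 remove [wjl,lui,vdh] add [rqh,twd] -> 16 lines: hncl dhvl jli doihf hascd rxe ugwzo yfdt iao qwu njnkn lqwm rqh twd ybj mjv
Hunk 6: at line 1 remove [dhvl,jli,doihf] add [mfuc,lsec,bhhkm] -> 16 lines: hncl mfuc lsec bhhkm hascd rxe ugwzo yfdt iao qwu njnkn lqwm rqh twd ybj mjv
Hunk 7: at line 9 remove [njnkn] add [bndu,cgqgl,tmoi] -> 18 lines: hncl mfuc lsec bhhkm hascd rxe ugwzo yfdt iao qwu bndu cgqgl tmoi lqwm rqh twd ybj mjv
Final line 5: hascd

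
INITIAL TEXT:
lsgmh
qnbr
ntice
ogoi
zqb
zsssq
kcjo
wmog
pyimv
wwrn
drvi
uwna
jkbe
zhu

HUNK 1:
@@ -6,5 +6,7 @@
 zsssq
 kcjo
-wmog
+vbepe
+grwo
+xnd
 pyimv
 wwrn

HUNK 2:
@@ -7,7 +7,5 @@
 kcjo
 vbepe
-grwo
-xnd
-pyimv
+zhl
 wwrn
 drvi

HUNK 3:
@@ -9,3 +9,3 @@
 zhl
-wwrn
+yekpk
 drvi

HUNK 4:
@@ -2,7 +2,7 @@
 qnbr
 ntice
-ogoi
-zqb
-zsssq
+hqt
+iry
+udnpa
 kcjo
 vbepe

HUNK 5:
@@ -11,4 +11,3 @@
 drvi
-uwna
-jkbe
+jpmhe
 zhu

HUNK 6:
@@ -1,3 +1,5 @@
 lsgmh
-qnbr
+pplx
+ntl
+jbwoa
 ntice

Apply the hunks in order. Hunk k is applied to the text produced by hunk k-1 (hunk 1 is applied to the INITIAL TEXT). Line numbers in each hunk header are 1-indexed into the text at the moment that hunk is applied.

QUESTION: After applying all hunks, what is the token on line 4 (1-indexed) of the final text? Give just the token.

Hunk 1: at line 6 remove [wmog] add [vbepe,grwo,xnd] -> 16 lines: lsgmh qnbr ntice ogoi zqb zsssq kcjo vbepe grwo xnd pyimv wwrn drvi uwna jkbe zhu
Hunk 2: at line 7 remove [grwo,xnd,pyimv] add [zhl] -> 14 lines: lsgmh qnbr ntice ogoi zqb zsssq kcjo vbepe zhl wwrn drvi uwna jkbe zhu
Hunk 3: at line 9 remove [wwrn] add [yekpk] -> 14 lines: lsgmh qnbr ntice ogoi zqb zsssq kcjo vbepe zhl yekpk drvi uwna jkbe zhu
Hunk 4: at line 2 remove [ogoi,zqb,zsssq] add [hqt,iry,udnpa] -> 14 lines: lsgmh qnbr ntice hqt iry udnpa kcjo vbepe zhl yekpk drvi uwna jkbe zhu
Hunk 5: at line 11 remove [uwna,jkbe] add [jpmhe] -> 13 lines: lsgmh qnbr ntice hqt iry udnpa kcjo vbepe zhl yekpk drvi jpmhe zhu
Hunk 6: at line 1 remove [qnbr] add [pplx,ntl,jbwoa] -> 15 lines: lsgmh pplx ntl jbwoa ntice hqt iry udnpa kcjo vbepe zhl yekpk drvi jpmhe zhu
Final line 4: jbwoa

Answer: jbwoa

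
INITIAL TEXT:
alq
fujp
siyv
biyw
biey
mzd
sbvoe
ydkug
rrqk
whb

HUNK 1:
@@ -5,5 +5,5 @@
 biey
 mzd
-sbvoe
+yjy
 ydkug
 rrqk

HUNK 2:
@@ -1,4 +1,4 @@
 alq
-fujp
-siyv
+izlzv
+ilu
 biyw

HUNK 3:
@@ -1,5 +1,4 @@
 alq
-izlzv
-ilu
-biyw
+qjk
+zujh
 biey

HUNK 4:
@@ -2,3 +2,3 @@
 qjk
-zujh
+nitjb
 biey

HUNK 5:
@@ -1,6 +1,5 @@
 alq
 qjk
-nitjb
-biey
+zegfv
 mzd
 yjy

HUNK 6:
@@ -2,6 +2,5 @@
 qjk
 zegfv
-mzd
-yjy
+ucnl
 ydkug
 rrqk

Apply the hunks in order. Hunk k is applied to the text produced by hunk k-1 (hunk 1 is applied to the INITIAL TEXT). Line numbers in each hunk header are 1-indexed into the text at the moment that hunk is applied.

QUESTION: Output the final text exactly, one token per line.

Answer: alq
qjk
zegfv
ucnl
ydkug
rrqk
whb

Derivation:
Hunk 1: at line 5 remove [sbvoe] add [yjy] -> 10 lines: alq fujp siyv biyw biey mzd yjy ydkug rrqk whb
Hunk 2: at line 1 remove [fujp,siyv] add [izlzv,ilu] -> 10 lines: alq izlzv ilu biyw biey mzd yjy ydkug rrqk whb
Hunk 3: at line 1 remove [izlzv,ilu,biyw] add [qjk,zujh] -> 9 lines: alq qjk zujh biey mzd yjy ydkug rrqk whb
Hunk 4: at line 2 remove [zujh] add [nitjb] -> 9 lines: alq qjk nitjb biey mzd yjy ydkug rrqk whb
Hunk 5: at line 1 remove [nitjb,biey] add [zegfv] -> 8 lines: alq qjk zegfv mzd yjy ydkug rrqk whb
Hunk 6: at line 2 remove [mzd,yjy] add [ucnl] -> 7 lines: alq qjk zegfv ucnl ydkug rrqk whb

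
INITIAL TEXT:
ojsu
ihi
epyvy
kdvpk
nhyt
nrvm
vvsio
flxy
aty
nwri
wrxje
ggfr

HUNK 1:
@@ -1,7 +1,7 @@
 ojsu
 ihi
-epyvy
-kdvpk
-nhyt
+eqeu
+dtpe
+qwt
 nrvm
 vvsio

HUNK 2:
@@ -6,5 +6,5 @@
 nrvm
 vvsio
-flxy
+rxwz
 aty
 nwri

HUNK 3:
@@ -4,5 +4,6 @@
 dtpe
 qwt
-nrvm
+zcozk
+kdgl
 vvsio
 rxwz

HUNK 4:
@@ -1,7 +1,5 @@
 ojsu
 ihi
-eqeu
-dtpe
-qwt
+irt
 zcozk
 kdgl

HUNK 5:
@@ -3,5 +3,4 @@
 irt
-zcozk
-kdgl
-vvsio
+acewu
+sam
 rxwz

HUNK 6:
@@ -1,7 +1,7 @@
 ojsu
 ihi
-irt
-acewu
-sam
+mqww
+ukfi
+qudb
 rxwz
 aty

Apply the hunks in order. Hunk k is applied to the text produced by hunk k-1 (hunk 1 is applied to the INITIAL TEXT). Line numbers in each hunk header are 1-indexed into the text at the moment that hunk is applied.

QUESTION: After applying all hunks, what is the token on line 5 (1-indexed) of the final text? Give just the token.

Hunk 1: at line 1 remove [epyvy,kdvpk,nhyt] add [eqeu,dtpe,qwt] -> 12 lines: ojsu ihi eqeu dtpe qwt nrvm vvsio flxy aty nwri wrxje ggfr
Hunk 2: at line 6 remove [flxy] add [rxwz] -> 12 lines: ojsu ihi eqeu dtpe qwt nrvm vvsio rxwz aty nwri wrxje ggfr
Hunk 3: at line 4 remove [nrvm] add [zcozk,kdgl] -> 13 lines: ojsu ihi eqeu dtpe qwt zcozk kdgl vvsio rxwz aty nwri wrxje ggfr
Hunk 4: at line 1 remove [eqeu,dtpe,qwt] add [irt] -> 11 lines: ojsu ihi irt zcozk kdgl vvsio rxwz aty nwri wrxje ggfr
Hunk 5: at line 3 remove [zcozk,kdgl,vvsio] add [acewu,sam] -> 10 lines: ojsu ihi irt acewu sam rxwz aty nwri wrxje ggfr
Hunk 6: at line 1 remove [irt,acewu,sam] add [mqww,ukfi,qudb] -> 10 lines: ojsu ihi mqww ukfi qudb rxwz aty nwri wrxje ggfr
Final line 5: qudb

Answer: qudb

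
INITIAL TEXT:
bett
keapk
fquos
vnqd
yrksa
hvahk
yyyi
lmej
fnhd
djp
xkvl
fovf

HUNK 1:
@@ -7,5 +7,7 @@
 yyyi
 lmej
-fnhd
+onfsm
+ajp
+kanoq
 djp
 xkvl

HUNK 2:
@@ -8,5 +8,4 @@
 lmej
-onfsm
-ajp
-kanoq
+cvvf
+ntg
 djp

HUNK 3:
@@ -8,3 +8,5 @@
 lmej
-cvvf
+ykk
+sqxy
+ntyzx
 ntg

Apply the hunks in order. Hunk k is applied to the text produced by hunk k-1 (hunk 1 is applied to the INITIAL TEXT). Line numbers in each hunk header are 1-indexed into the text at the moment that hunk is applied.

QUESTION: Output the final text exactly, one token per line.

Answer: bett
keapk
fquos
vnqd
yrksa
hvahk
yyyi
lmej
ykk
sqxy
ntyzx
ntg
djp
xkvl
fovf

Derivation:
Hunk 1: at line 7 remove [fnhd] add [onfsm,ajp,kanoq] -> 14 lines: bett keapk fquos vnqd yrksa hvahk yyyi lmej onfsm ajp kanoq djp xkvl fovf
Hunk 2: at line 8 remove [onfsm,ajp,kanoq] add [cvvf,ntg] -> 13 lines: bett keapk fquos vnqd yrksa hvahk yyyi lmej cvvf ntg djp xkvl fovf
Hunk 3: at line 8 remove [cvvf] add [ykk,sqxy,ntyzx] -> 15 lines: bett keapk fquos vnqd yrksa hvahk yyyi lmej ykk sqxy ntyzx ntg djp xkvl fovf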